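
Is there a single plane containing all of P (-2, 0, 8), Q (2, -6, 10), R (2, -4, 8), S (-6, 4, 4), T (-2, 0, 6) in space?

No

The plane through P, Q, R has normal n = PQ × PR = (8, 8, 8) and equation n·X = 48.
Checking the remaining points: n·S = 16, n·T = 32.
Since n·S = 16 ≠ 48, S is off the plane and the points are not all coplanar.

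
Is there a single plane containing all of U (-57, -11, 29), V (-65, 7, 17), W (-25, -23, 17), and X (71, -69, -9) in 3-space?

The four points are coplanar iff the 3×3 determinant with rows UV, UW, UX is zero.
Rows: (-8, 18, -12), (32, -12, -12), (128, -58, -38).
Expanding along the first row: (-8)(-240) − (18)(320) + (-12)(-320) = 0.
Zero determinant ⇒ coplanar.

Yes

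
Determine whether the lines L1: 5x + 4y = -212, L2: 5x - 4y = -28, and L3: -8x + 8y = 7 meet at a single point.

Lines aᵢx + bᵢy = cᵢ with pairwise distinct directions are concurrent exactly when det[aᵢ bᵢ cᵢ] = 0.
Here the determinant is 40.
Nonzero, so no common point exists.

No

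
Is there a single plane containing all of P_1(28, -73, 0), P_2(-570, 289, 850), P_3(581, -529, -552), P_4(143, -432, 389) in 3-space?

No

With P_1 as base: P_1P_2 = (-598, 362, 850), P_1P_3 = (553, -456, -552), P_1P_4 = (115, -359, 389).
P_1P_3 × P_1P_4 = (-375552, -278597, -146087).
P_1P_2 · (P_1P_3 × P_1P_4) = -445968.
Since -445968 ≠ 0, the four points are not coplanar.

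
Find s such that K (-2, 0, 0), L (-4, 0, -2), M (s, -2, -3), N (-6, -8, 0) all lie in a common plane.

-6

Normal to plane KLN: n = (-16, 8, 16); plane equation n·P = 32.
Requiring n·M = 32: (-16)s + (-64) = 32.
So s = -6.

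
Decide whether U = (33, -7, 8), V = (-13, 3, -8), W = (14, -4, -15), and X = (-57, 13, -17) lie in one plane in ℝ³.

Yes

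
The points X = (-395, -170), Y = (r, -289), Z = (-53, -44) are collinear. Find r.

-718

Collinearity: (Y − X) must be parallel to (Z − X) = (342, 126).
Cross-multiplying the components: (r − (-395))·(126) = (-119)·(342).
Solving gives r = -718.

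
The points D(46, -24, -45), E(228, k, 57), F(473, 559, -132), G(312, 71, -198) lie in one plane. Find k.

602

Coplanarity ⇔ det[DE; DF; DG] = 0.
Expanding, this is linear in k: (42189)k + (-25397778) = 0.
So k = 602.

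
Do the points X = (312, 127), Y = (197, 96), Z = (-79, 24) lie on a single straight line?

XY = (-115, -31), XZ = (-391, -103).
If collinear, XZ would be a scalar multiple of XY. But (-115)·(-103) ≠ (-31)·(-391) (difference -276), so they are not parallel; the points are not collinear.

No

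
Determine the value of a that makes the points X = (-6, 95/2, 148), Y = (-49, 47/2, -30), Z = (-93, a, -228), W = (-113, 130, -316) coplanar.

106

Coplanarity ⇔ det[XY; XZ; XW] = 0.
Expanding, this is linear in a: (906)a + (-96036) = 0.
So a = 106.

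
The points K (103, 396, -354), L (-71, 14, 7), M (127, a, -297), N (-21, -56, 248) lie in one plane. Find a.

393

Normal to plane KLN: n = (-66792, 59984, 31280); plane equation n·P = 5800968.
Requiring n·M = 5800968: (59984)a + (-17772744) = 5800968.
So a = 393.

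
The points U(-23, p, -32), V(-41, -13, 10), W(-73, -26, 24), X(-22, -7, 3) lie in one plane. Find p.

Coplanarity ⇔ det[UV; UW; UX] = 0.
Expanding, this is linear in p: (-42)p + (1638) = 0.
So p = 39.

39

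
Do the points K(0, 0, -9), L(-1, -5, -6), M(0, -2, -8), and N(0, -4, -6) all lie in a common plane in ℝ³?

No

A normal to the plane through K, L, M is n = KL × KM = (1, 1, 2).
The plane has equation n·P = -18. For N: n·N = -16.
-16 ≠ -18, so N is off the plane.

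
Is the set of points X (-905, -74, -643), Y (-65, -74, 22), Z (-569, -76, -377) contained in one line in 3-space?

No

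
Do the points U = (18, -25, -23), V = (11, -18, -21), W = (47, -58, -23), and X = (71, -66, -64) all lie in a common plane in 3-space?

No

A normal to the plane through U, V, W is n = UV × UW = (66, 58, 28).
The plane has equation n·P = -906. For X: n·X = -934.
-934 ≠ -906, so X is off the plane.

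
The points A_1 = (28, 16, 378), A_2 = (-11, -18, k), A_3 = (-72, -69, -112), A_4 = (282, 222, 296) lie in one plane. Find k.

73

Coplanarity ⇔ det[A_1A_2; A_1A_3; A_1A_4] = 0.
Expanding, this is linear in k: (990)k + (-72270) = 0.
So k = 73.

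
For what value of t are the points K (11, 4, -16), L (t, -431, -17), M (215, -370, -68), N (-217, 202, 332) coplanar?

226

The points are coplanar iff KL · (KM × KN) = 0.
Expanding, this is linear in t: (-119856)t + (27087456) = 0.
So t = 226.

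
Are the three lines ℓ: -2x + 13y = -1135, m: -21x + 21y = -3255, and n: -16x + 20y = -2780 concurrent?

Yes

Intersecting ℓ and m: solving the 2×2 system gives (x, y) = (80, -75).
Substitute into n: (-16)(80) + (20)(-75) = -2780.
This equals -2780, so (80, -75) lies on all three lines and they are concurrent.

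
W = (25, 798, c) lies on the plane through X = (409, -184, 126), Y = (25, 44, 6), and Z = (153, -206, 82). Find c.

-150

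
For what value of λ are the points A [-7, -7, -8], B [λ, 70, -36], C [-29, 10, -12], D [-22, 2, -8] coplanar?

Coplanarity ⇔ det[AB; AC; AD] = 0.
Expanding, this is linear in λ: (36)λ + (3276) = 0.
So λ = -91.

-91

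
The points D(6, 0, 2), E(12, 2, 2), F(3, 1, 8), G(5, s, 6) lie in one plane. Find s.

Coplanarity ⇔ det[DE; DF; DG] = 0.
Expanding, this is linear in s: (-36)s + (36) = 0.
So s = 1.

1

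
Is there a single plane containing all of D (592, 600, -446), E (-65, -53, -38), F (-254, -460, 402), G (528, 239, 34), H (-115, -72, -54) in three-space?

The plane through D, E, F has normal n = DE × DF = (-121264, 211968, 143982) and equation n·P = -8823460.
Checking the remaining points: n·G = -8471652, n·H = -9091364.
Since n·G = -8471652 ≠ -8823460, G is off the plane and the points are not all coplanar.

No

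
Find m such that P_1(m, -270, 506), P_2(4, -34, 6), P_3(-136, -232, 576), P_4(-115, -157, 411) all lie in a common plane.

-50

Coplanarity ⇔ det[P_1P_2; P_1P_3; P_1P_4] = 0.
Expanding, this is linear in m: (10080)m + (504000) = 0.
So m = -50.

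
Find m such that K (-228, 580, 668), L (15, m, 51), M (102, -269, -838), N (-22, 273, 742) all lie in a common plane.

63

Normal to plane KMN: n = (-525168, -334656, 73584); plane equation n·P = -25208064.
Requiring n·L = -25208064: (-334656)m + (-4124736) = -25208064.
So m = 63.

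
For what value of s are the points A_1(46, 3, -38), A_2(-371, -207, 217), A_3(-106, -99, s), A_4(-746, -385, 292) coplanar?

Coplanarity ⇔ det[A_1A_2; A_1A_3; A_1A_4] = 0.
Expanding, this is linear in s: (4524)s + (-1886508) = 0.
So s = 417.

417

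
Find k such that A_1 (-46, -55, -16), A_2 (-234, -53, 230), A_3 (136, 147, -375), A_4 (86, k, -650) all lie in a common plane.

722

Normal to plane A_1A_2A_3: n = (-50410, -22720, -38340); plane equation n·P = 4181900.
Requiring n·A_4 = 4181900: (-22720)k + (20585740) = 4181900.
So k = 722.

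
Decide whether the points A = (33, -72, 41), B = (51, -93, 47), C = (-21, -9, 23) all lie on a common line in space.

Yes

AB = (18, -21, 6), AC = (-54, 63, -18).
AB × AC = (0, 0, 0).
The cross product vanishes, so the three points are collinear.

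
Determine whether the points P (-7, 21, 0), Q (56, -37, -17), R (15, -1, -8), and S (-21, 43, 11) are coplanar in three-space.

No

A normal to the plane through P, Q, R is n = PQ × PR = (90, 130, -110).
The plane has equation n·X = 2100. For S: n·S = 2490.
2490 ≠ 2100, so S is off the plane.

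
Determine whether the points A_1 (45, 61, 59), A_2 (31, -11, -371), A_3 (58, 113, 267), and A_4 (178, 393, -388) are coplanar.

A normal to the plane through A_1, A_2, A_3 is n = A_1A_2 × A_1A_3 = (7384, -2678, 208).
The plane has equation n·P = 181194. For A_4: n·A_4 = 181194.
Equal, so A_4 lies in the plane and all four are coplanar.

Yes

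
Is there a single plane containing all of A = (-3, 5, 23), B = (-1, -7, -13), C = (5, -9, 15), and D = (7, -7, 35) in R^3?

The four points are coplanar iff the 3×3 determinant with rows AB, AC, AD is zero.
Rows: (2, -12, -36), (8, -14, -8), (10, -12, 12).
Expanding along the first row: (2)(-264) − (-12)(176) + (-36)(44) = 0.
Zero determinant ⇒ coplanar.

Yes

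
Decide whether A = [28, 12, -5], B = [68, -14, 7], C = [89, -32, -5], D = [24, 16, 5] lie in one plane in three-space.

A normal to the plane through A, B, C is n = AB × AC = (528, 732, -174).
The plane has equation n·P = 24438. For D: n·D = 23514.
23514 ≠ 24438, so D is off the plane.

No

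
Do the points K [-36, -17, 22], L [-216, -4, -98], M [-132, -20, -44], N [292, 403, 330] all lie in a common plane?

Yes

With K as base: KL = (-180, 13, -120), KM = (-96, -3, -66), KN = (328, 420, 308).
KM × KN = (26796, 7920, -39336).
KL · (KM × KN) = 0.
The scalar triple product vanishes, so the four points are coplanar.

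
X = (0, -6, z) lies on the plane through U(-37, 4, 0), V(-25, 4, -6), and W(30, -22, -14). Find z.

-11

Coplanarity requires UV · (UW × UX) = 0.
UV = (12, 0, -6), UW = (67, -26, -14); the triple product is linear in z with coefficient -312 and constant term -3432.
Setting it to zero: z = -11.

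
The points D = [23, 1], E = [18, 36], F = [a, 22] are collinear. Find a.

20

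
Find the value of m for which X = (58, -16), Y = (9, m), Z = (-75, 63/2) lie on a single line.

Collinearity: (Y − X) must be parallel to (Z − X) = (-133, 95/2).
Cross-multiplying the components: (m − (-16))·(-133) = (-49)·(95/2).
Solving gives m = 3/2.

3/2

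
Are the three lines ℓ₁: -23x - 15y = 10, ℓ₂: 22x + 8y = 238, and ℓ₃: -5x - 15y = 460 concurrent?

Yes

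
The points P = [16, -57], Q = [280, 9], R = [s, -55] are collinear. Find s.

24

The three points are collinear iff det[PQ; PR] = 0.
This determinant is linear in s: (-66)s + (1584) = 0, so s = 24.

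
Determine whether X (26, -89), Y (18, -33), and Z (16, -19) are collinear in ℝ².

Yes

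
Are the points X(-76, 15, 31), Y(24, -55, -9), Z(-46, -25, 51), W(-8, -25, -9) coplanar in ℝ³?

Yes

With X as base: XY = (100, -70, -40), XZ = (30, -40, 20), XW = (68, -40, -40).
XZ × XW = (2400, 2560, 1520).
XY · (XZ × XW) = 0.
The scalar triple product vanishes, so the four points are coplanar.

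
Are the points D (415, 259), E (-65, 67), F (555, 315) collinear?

Yes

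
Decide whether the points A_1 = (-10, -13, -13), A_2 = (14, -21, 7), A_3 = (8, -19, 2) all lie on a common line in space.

A_1A_2 = (24, -8, 20), A_1A_3 = (18, -6, 15).
A_1A_2 × A_1A_3 = (0, 0, 0).
The cross product vanishes, so the three points are collinear.

Yes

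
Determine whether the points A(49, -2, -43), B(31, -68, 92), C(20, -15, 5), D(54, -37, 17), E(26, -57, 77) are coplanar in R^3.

No

The plane through A, B, C has normal n = AB × AC = (-1413, -3051, -1680) and equation n·P = 9105.
Checking the remaining points: n·D = 8025, n·E = 7809.
Since n·D = 8025 ≠ 9105, D is off the plane and the points are not all coplanar.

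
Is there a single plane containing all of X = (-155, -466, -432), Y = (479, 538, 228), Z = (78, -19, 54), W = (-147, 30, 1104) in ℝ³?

No

A normal to the plane through X, Y, Z is n = XY × XZ = (192924, -154344, 49466).
The plane has equation n·P = 20651772. For W: n·W = 21620316.
21620316 ≠ 20651772, so W is off the plane.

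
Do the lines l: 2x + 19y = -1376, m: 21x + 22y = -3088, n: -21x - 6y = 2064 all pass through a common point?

Lines aᵢx + bᵢy = cᵢ with pairwise distinct directions are concurrent exactly when det[aᵢ bᵢ cᵢ] = 0.
Here the determinant is 0.
It vanishes, so the lines are concurrent at (-80, -64).

Yes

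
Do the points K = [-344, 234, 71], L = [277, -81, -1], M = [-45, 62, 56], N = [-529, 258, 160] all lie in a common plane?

Yes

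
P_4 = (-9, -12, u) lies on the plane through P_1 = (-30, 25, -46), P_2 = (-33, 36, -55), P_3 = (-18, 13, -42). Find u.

Coplanarity requires P_1P_2 · (P_1P_3 × P_1P_4) = 0.
P_1P_2 = (-3, 11, -9), P_1P_3 = (12, -12, 4); the triple product is linear in u with coefficient -96 and constant term -2208.
Setting it to zero: u = -23.

-23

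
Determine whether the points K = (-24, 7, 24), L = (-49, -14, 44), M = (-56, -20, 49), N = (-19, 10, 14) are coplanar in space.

Yes

With K as base: KL = (-25, -21, 20), KM = (-32, -27, 25), KN = (5, 3, -10).
KM × KN = (195, -195, 39).
KL · (KM × KN) = 0.
The scalar triple product vanishes, so the four points are coplanar.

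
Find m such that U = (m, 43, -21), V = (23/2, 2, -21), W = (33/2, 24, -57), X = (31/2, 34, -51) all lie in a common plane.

11

The points are coplanar iff UV · (UW × UX) = 0.
Expanding, this is linear in m: (-492)m + (5412) = 0.
So m = 11.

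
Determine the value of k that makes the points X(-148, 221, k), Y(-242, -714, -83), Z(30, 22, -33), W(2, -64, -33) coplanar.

Coplanarity ⇔ det[XY; XZ; XW] = 0.
Expanding, this is linear in k: (2784)k + (1135872) = 0.
So k = -408.

-408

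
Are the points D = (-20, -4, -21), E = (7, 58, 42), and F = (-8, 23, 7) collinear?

DE = (27, 62, 63), DF = (12, 27, 28).
DE × DF = (35, 0, -15).
The cross product is nonzero, so the points do not lie on one line.

No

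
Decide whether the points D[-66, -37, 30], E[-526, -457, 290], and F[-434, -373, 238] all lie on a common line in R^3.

DE = (-460, -420, 260), DF = (-368, -336, 208).
DE × DF = (0, 0, 0).
The cross product vanishes, so the three points are collinear.

Yes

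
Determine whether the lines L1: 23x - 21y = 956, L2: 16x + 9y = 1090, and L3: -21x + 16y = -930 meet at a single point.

Yes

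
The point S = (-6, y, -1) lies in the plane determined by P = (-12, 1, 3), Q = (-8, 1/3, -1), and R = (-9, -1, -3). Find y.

1

The plane through P, Q, R has equation −4x + 12y − 6z = 42.
Substituting S: (12)y + (30) = 42, so y = 1.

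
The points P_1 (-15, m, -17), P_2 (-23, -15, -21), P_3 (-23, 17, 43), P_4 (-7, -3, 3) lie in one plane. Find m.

-13

Coplanarity ⇔ det[P_1P_2; P_1P_3; P_1P_4] = 0.
Expanding, this is linear in m: (-1024)m + (-13312) = 0.
So m = -13.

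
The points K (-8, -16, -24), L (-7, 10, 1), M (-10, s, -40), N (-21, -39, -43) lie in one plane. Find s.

-33

Normal to plane KLN: n = (81, -306, 315); plane equation n·P = -3312.
Requiring n·M = -3312: (-306)s + (-13410) = -3312.
So s = -33.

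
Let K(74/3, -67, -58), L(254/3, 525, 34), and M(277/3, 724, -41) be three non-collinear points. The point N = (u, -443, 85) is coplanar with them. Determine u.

The plane through K, L, M has equation −62708x + (15616/3)y + (22204/3)z = -2324832.
Substituting N: (-62708)u + (-5030548/3) = -2324832, so u = 31/3.

31/3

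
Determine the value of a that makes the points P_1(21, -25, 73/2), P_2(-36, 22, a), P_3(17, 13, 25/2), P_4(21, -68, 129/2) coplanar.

Normal to plane P_1P_3P_4: n = (32, 112, 172); plane equation n·P = 4150.
Requiring n·P_2 = 4150: (172)a + (1312) = 4150.
So a = 33/2.

33/2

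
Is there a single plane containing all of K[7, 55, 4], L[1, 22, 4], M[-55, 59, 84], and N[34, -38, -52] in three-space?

A normal to the plane through K, L, M is n = KL × KM = (-2640, 480, -2070).
The plane has equation n·P = -360. For N: n·N = -360.
Equal, so N lies in the plane and all four are coplanar.

Yes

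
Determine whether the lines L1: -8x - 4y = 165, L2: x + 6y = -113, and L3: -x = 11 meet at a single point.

The three lines meet at one point iff the augmented coefficient matrix [aᵢ bᵢ cᵢ] has rank < 3, i.e. its determinant vanishes.
Here the determinant is 54.
Nonzero, so no common point exists.

No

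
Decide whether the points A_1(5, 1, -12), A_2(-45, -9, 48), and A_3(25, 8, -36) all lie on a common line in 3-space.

A_1A_2 = (-50, -10, 60), A_1A_3 = (20, 7, -24).
Comparing components 2 and 3: (-10)(-24) − (60)(7) = -180 ≠ 0, so A_1A_2 and A_1A_3 are not parallel and the points are not collinear.

No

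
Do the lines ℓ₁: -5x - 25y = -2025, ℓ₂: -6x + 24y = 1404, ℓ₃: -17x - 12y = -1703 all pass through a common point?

Intersecting ℓ₁ and ℓ₂: solving the 2×2 system gives (x, y) = (50, 71).
Substitute into ℓ₃: (-17)(50) + (-12)(71) = -1702.
But ℓ₃ requires -1703 ≠ -1702, so the three lines have no common point.

No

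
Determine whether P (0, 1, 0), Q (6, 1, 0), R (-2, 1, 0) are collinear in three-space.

Yes

PQ = (6, 0, 0), PR = (-2, 0, 0).
Each component of PR is -1/3 times the corresponding component of PQ, so PR = -1/3·PQ and the points are collinear.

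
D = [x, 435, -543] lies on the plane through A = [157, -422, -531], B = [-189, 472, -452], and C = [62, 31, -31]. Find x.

-190

Coplanarity requires AB · (AC × AD) = 0.
AB = (-346, 894, 79), AC = (-95, 453, 500); the triple product is linear in x with coefficient 411213 and constant term 78130470.
Setting it to zero: x = -190.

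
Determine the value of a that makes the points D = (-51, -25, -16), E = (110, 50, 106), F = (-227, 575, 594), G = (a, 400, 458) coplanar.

-8

Normal to plane DEF: n = (-27450, -119682, 109800); plane equation n·P = 2635200.
Requiring n·G = 2635200: (-27450)a + (2415600) = 2635200.
So a = -8.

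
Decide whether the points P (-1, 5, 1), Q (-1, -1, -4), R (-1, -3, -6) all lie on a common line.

PQ = (0, -6, -5), PR = (0, -8, -7).
PQ × PR = (2, 0, 0).
The cross product is nonzero, so the points do not lie on one line.

No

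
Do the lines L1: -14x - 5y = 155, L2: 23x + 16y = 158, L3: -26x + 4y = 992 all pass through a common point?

Intersecting L1 and L2: solving the 2×2 system gives (x, y) = (-30, 53).
Substitute into L3: (-26)(-30) + (4)(53) = 992.
This equals 992, so (-30, 53) lies on all three lines and they are concurrent.

Yes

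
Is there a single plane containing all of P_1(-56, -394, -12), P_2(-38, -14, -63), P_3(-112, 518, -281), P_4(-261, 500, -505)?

A normal to the plane through P_1, P_2, P_3 is n = P_1P_2 × P_1P_3 = (-55708, 7698, 37696).
The plane has equation n·P = -365716. For P_4: n·P_4 = -647692.
-647692 ≠ -365716, so P_4 is off the plane.

No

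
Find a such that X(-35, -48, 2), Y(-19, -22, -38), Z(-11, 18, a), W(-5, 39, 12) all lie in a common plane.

2

Normal to plane XYW: n = (3740, -1360, 612); plane equation n·P = -64396.
Requiring n·Z = -64396: (612)a + (-65620) = -64396.
So a = 2.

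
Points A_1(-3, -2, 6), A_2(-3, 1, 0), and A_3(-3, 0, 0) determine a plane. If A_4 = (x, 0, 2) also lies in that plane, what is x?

A normal to the plane is n = A_1A_2 × A_1A_3 = (-6, 0, 0).
A_4 lies in the plane iff n · A_1A_4 = 0.
This gives (-6)x + (-18) = 0, so x = -3.

-3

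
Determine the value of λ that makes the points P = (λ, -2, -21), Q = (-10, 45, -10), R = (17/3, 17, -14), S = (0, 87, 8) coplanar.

13/3

Coplanarity ⇔ det[PQ; PR; PS] = 0.
Expanding, this is linear in λ: (336)λ + (-1456) = 0.
So λ = 13/3.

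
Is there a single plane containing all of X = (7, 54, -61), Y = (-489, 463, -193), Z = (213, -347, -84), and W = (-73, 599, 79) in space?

The four points are coplanar iff the 3×3 determinant with rows XY, XZ, XW is zero.
Rows: (-496, 409, -132), (206, -401, -23), (-80, 545, 140).
Expanding along the first row: (-496)(-43605) − (409)(27000) + (-132)(80190) = 0.
Zero determinant ⇒ coplanar.

Yes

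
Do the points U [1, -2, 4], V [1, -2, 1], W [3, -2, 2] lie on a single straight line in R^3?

UV = (0, 0, -3), UW = (2, 0, -2).
UV × UW = (0, -6, 0).
The cross product is nonzero, so the points do not lie on one line.

No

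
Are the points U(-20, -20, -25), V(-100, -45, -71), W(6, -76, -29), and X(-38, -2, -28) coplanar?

No

A normal to the plane through U, V, W is n = UV × UW = (-2476, -1516, 5130).
The plane has equation n·P = -48410. For X: n·X = -46520.
-46520 ≠ -48410, so X is off the plane.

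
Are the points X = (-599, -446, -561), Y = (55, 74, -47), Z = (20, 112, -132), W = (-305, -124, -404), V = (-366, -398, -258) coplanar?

No

The plane through X, Y, Z has normal n = XY × XZ = (-63732, 37600, 43052) and equation n·P = -2746304.
Checking the remaining points: n·W = -2617148, n·V = -2746304.
Since n·W = -2617148 ≠ -2746304, W is off the plane and the points are not all coplanar.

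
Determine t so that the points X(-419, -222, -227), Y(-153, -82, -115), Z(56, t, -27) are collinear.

28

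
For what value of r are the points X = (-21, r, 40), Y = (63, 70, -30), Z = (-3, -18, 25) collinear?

Collinearity requires XY × XZ = 0; each component is linear in r.
The x-component gives (-55)r + (-2310) = 0, so r = -42.
The remaining components then also vanish.

-42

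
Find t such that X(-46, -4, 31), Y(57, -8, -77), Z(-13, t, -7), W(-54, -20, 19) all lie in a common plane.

-8

The points are coplanar iff XY · (XZ × XW) = 0.
Expanding, this is linear in t: (-2100)t + (-16800) = 0.
So t = -8.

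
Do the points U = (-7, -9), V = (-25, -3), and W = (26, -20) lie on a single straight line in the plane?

UV = (-18, 6), UW = (33, -11).
Checking proportionality: UW = -11/6·UV, so the vectors are parallel and the points are collinear.

Yes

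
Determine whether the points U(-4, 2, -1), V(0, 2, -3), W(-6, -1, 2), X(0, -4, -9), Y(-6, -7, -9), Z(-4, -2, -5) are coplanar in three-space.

No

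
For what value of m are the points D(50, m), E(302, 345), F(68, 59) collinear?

The three points are collinear iff det[DE; DF] = 0.
This determinant is linear in m: (-234)m + (8658) = 0, so m = 37.

37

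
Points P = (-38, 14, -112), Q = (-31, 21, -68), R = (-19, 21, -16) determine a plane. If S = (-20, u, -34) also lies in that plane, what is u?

14

The plane through P, Q, R has equation 364x + 164y − 84z = -2128.
Substituting S: (164)u + (-4424) = -2128, so u = 14.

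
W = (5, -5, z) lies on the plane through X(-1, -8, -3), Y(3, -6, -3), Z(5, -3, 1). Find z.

-3

Coplanarity requires XY · (XZ × XW) = 0.
XY = (4, 2, 0), XZ = (6, 5, 4); the triple product is linear in z with coefficient 8 and constant term 24.
Setting it to zero: z = -3.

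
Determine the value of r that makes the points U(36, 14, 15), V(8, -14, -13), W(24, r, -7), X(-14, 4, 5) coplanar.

Coplanarity ⇔ det[UV; UW; UX] = 0.
Expanding, this is linear in r: (-1120)r + (-8960) = 0.
So r = -8.

-8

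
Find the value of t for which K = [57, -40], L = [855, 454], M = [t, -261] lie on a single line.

-300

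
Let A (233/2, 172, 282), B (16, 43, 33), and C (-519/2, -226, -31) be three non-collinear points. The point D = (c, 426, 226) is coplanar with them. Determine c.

787/2

The plane through A, B, C has equation −58725x + (124335/2)y − 8505z = 2905875/2.
Substituting D: (-58725)c + (24561225) = 2905875/2, so c = 787/2.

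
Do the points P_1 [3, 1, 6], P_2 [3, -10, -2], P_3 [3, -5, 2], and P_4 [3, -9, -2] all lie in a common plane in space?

Yes

The four points are coplanar iff the 3×3 determinant with rows P_1P_2, P_1P_3, P_1P_4 is zero.
Rows: (0, -11, -8), (0, -6, -4), (0, -10, -8).
Expanding along the first row: (0)(8) − (-11)(0) + (-8)(0) = 0.
Zero determinant ⇒ coplanar.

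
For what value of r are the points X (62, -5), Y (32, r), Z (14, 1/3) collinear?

-5/3

The three points are collinear iff det[XY; XZ] = 0.
This determinant is linear in r: (48)r + (80) = 0, so r = -5/3.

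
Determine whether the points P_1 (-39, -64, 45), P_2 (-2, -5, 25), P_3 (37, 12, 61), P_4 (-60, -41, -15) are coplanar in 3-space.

Yes

With P_1 as base: P_1P_2 = (37, 59, -20), P_1P_3 = (76, 76, 16), P_1P_4 = (-21, 23, -60).
P_1P_3 × P_1P_4 = (-4928, 4224, 3344).
P_1P_2 · (P_1P_3 × P_1P_4) = 0.
The scalar triple product vanishes, so the four points are coplanar.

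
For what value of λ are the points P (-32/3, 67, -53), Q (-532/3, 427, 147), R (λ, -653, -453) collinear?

Collinearity requires PQ × PR = 0; each component is linear in λ.
The y-component gives (200)λ + (-193600/3) = 0, so λ = 968/3.
The remaining components then also vanish.

968/3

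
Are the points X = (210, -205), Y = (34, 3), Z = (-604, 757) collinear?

Yes

XY = (-176, 208), XZ = (-814, 962).
Checking proportionality: XZ = 37/8·XY, so the vectors are parallel and the points are collinear.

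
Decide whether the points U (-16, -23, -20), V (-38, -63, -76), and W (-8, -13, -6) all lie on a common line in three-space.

UV = (-22, -40, -56), UW = (8, 10, 14).
Comparing components 3 and 1: (-56)(8) − (-22)(14) = -140 ≠ 0, so UV and UW are not parallel and the points are not collinear.

No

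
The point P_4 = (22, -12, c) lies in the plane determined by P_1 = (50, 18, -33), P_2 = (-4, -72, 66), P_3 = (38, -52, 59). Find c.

Coplanarity requires P_1P_2 · (P_1P_3 × P_1P_4) = 0.
P_1P_2 = (-54, -90, 99), P_1P_3 = (-12, -70, 92); the triple product is linear in c with coefficient 2700 and constant term 13500.
Setting it to zero: c = -5.

-5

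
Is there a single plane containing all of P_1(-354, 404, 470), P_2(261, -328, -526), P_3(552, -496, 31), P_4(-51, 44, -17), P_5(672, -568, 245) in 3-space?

Yes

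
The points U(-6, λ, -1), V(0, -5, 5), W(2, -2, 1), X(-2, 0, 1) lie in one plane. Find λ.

Coplanarity ⇔ det[UV; UW; UX] = 0.
Expanding, this is linear in λ: (-16)λ + (64) = 0.
So λ = 4.

4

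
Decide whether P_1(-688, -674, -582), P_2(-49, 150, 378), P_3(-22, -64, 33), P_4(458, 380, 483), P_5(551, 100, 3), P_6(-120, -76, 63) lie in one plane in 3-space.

Yes

The plane through P_1, P_2, P_3 has normal n = P_1P_2 × P_1P_3 = (-78840, 246375, -158994) and equation n·P = -19280322.
Checking the remaining points: n·P_4 = -19280322, n·P_5 = -19280322, n·P_6 = -19280322.
All equal -19280322, so all 6 points lie in one plane.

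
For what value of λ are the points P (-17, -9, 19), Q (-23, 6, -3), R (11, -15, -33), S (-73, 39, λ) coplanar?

Normal to plane PQR: n = (-912, -928, -384); plane equation n·X = 16560.
Requiring n·S = 16560: (-384)λ + (30384) = 16560.
So λ = 36.

36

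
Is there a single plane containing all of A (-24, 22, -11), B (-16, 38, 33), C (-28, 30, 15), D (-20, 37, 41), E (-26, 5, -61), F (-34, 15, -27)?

No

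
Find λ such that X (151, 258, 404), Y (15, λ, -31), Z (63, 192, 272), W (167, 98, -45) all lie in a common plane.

The points are coplanar iff XY · (XZ × XW) = 0.
Expanding, this is linear in λ: (-41624)λ + (2996928) = 0.
So λ = 72.

72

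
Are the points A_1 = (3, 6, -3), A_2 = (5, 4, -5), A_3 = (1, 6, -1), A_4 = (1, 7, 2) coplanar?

The four points are coplanar iff the 3×3 determinant with rows A_1A_2, A_1A_3, A_1A_4 is zero.
Rows: (2, -2, -2), (-2, 0, 2), (-2, 1, 5).
Expanding along the first row: (2)(-2) − (-2)(-6) + (-2)(-2) = -12.
Nonzero ⇒ not coplanar.

No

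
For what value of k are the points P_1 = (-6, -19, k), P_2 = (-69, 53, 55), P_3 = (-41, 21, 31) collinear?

Collinearity requires P_1P_2 × P_1P_3 = 0; each component is linear in k.
The x-component gives (-32)k + (32) = 0, so k = 1.
The remaining components then also vanish.

1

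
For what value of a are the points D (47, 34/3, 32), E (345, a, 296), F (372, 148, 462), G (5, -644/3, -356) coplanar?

Normal to plane DFG: n = (132460/3, 108040, -67710); plane equation n·P = 1132940.
Requiring n·E = 1132940: (108040)a + (-4809260) = 1132940.
So a = 55.

55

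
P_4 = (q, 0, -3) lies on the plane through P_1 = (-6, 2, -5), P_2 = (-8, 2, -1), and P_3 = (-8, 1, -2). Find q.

-8

Coplanarity requires P_1P_2 · (P_1P_3 × P_1P_4) = 0.
P_1P_2 = (-2, 0, 4), P_1P_3 = (-2, -1, 3); the triple product is linear in q with coefficient 4 and constant term 32.
Setting it to zero: q = -8.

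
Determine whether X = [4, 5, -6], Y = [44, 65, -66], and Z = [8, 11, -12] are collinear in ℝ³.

XY = (40, 60, -60), XZ = (4, 6, -6).
Each component of XZ is 1/10 times the corresponding component of XY, so XZ = 1/10·XY and the points are collinear.

Yes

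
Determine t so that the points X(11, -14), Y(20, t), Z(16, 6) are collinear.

22

Collinearity: (Y − X) must be parallel to (Z − X) = (5, 20).
Cross-multiplying the components: (t − (-14))·(5) = (9)·(20).
Solving gives t = 22.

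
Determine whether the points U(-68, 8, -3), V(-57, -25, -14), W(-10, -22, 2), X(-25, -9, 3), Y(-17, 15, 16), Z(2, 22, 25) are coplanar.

Yes

The plane through U, V, W has normal n = UV × UW = (-495, -693, 1584) and equation n·P = 23364.
Checking the remaining points: n·X = 23364, n·Y = 23364, n·Z = 23364.
All equal 23364, so all 6 points lie in one plane.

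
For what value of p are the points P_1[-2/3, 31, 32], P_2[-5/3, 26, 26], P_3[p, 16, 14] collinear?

-11/3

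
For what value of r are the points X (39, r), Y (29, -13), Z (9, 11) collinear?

Collinearity: (X − Y) must be parallel to (Z − Y) = (-20, 24).
Cross-multiplying the components: (r − (-13))·(-20) = (10)·(24).
Solving gives r = -25.

-25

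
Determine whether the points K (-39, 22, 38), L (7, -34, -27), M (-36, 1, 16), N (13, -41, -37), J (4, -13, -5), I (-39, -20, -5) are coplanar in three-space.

No

The plane through K, L, M has normal n = KL × KM = (-133, 817, -798) and equation n·P = -7163.
Checking the remaining points: n·N = -5700, n·J = -7163, n·I = -7163.
Since n·N = -5700 ≠ -7163, N is off the plane and the points are not all coplanar.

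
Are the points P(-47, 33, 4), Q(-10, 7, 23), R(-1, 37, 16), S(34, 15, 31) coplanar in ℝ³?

No

With P as base: PQ = (37, -26, 19), PR = (46, 4, 12), PS = (81, -18, 27).
PR × PS = (324, -270, -1152).
PQ · (PR × PS) = -2880.
Since -2880 ≠ 0, the four points are not coplanar.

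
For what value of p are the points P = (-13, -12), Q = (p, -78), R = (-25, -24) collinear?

-79

Collinearity: (Q − P) must be parallel to (R − P) = (-12, -12).
Cross-multiplying the components: (p − (-13))·(-12) = (-66)·(-12).
Solving gives p = -79.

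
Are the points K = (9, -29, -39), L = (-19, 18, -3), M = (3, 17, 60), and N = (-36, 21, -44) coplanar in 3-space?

No

The four points are coplanar iff the 3×3 determinant with rows KL, KM, KN is zero.
Rows: (-28, 47, 36), (-6, 46, 99), (-45, 50, -5).
Expanding along the first row: (-28)(-5180) − (47)(4485) + (36)(1770) = -2035.
Nonzero ⇒ not coplanar.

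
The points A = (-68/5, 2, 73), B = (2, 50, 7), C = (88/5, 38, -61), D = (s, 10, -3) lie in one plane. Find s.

4

Normal to plane ABC: n = (-4056, 156/5, -936); plane equation n·P = -13104.
Requiring n·D = -13104: (-4056)s + (3120) = -13104.
So s = 4.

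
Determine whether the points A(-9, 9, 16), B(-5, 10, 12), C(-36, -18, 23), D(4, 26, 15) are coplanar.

No

A normal to the plane through A, B, C is n = AB × AC = (-101, 80, -81).
The plane has equation n·P = 333. For D: n·D = 461.
461 ≠ 333, so D is off the plane.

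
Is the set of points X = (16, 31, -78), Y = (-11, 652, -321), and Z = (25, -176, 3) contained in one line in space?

XY = (-27, 621, -243), XZ = (9, -207, 81).
Each component of XZ is -1/3 times the corresponding component of XY, so XZ = -1/3·XY and the points are collinear.

Yes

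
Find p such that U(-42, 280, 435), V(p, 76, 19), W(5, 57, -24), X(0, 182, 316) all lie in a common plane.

2

Coplanarity ⇔ det[UV; UW; UX] = 0.
Expanding, this is linear in p: (-18445)p + (36890) = 0.
So p = 2.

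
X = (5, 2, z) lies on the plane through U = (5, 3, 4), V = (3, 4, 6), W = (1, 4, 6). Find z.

A normal to the plane is n = UV × UW = (0, -4, 2).
X lies in the plane iff n · UX = 0.
This gives (2)z + (-4) = 0, so z = 2.

2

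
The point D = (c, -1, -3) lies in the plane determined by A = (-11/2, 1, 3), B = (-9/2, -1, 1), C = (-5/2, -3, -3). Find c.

-5/2

A normal to the plane is n = AB × AC = (4, 0, 2).
D lies in the plane iff n · AD = 0.
This gives (4)c + (10) = 0, so c = -5/2.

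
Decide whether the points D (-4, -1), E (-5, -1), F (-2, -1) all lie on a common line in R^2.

DE = (-1, 0), DF = (2, 0).
det[DE; DF] = (-1)(0) − (0)(2) = 0.
The determinant is zero, so the points are collinear.

Yes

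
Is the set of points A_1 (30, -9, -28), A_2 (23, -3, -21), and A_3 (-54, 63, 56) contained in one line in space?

A_1A_2 = (-7, 6, 7), A_1A_3 = (-84, 72, 84).
Each component of A_1A_3 is 12 times the corresponding component of A_1A_2, so A_1A_3 = 12·A_1A_2 and the points are collinear.

Yes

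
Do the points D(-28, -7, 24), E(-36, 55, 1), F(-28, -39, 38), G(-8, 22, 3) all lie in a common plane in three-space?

No

The four points are coplanar iff the 3×3 determinant with rows DE, DF, DG is zero.
Rows: (-8, 62, -23), (0, -32, 14), (20, 29, -21).
Expanding along the first row: (-8)(266) − (62)(-280) + (-23)(640) = 512.
Nonzero ⇒ not coplanar.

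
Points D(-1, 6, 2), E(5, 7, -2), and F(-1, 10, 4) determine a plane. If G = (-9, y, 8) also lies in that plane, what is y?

A normal to the plane is n = DE × DF = (18, -12, 24).
G lies in the plane iff n · DG = 0.
This gives (-12)y + (72) = 0, so y = 6.

6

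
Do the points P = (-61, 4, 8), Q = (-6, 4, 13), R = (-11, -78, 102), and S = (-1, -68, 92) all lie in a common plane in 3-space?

With P as base: PQ = (55, 0, 5), PR = (50, -82, 94), PS = (60, -72, 84).
PR × PS = (-120, 1440, 1320).
PQ · (PR × PS) = 0.
The scalar triple product vanishes, so the four points are coplanar.

Yes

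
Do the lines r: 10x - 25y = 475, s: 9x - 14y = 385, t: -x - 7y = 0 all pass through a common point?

The three lines meet at one point iff the augmented coefficient matrix [aᵢ bᵢ cᵢ] has rank < 3, i.e. its determinant vanishes.
Here the determinant is 0.
It vanishes, so the lines are concurrent at (35, -5).

Yes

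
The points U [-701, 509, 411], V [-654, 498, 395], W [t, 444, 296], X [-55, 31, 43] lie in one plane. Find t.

-336

Normal to plane UVX: n = (-3600, 6960, -15360); plane equation n·P = -246720.
Requiring n·W = -246720: (-3600)t + (-1456320) = -246720.
So t = -336.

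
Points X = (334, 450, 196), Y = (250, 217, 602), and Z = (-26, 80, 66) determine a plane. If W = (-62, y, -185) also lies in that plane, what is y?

Coplanarity requires XY · (XZ × XW) = 0.
XY = (-84, -233, 406), XZ = (-360, -370, -130); the triple product is linear in y with coefficient -157080 and constant term 19320840.
Setting it to zero: y = 123.

123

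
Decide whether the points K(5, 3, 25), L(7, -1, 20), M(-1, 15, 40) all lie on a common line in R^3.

KL = (2, -4, -5), KM = (-6, 12, 15).
Each component of KM is -3 times the corresponding component of KL, so KM = -3·KL and the points are collinear.

Yes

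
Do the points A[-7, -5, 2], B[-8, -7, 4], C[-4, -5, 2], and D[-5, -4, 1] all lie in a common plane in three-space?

Yes

A normal to the plane through A, B, C is n = AB × AC = (0, 6, 6).
The plane has equation n·P = -18. For D: n·D = -18.
Equal, so D lies in the plane and all four are coplanar.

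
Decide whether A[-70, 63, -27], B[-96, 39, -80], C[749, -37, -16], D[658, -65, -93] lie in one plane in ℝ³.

Yes

With A as base: AB = (-26, -24, -53), AC = (819, -100, 11), AD = (728, -128, -66).
AC × AD = (8008, 62062, -32032).
AB · (AC × AD) = 0.
The scalar triple product vanishes, so the four points are coplanar.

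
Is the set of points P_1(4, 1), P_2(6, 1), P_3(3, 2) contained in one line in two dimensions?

P_1P_2 = (2, 0), P_1P_3 = (-1, 1).
det[P_1P_2; P_1P_3] = (2)(1) − (0)(-1) = 2.
The determinant is nonzero, so they are not collinear.

No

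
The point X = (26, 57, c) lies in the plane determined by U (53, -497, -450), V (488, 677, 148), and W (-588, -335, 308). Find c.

56

A normal to the plane is n = UV × UW = (793016, -713048, 823004).
X lies in the plane iff n · UX = 0.
This gives (823004)c + (-46088224) = 0, so c = 56.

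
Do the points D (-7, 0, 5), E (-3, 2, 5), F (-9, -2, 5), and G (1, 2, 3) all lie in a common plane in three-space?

No

A normal to the plane through D, E, F is n = DE × DF = (0, 0, -4).
The plane has equation n·P = -20. For G: n·G = -12.
-12 ≠ -20, so G is off the plane.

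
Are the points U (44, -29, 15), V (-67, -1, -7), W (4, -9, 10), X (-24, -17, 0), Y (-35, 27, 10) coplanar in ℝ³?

The plane through U, V, W has normal n = UV × UW = (300, 325, -1100) and equation n·P = -12725.
Checking the remaining points: n·X = -12725, n·Y = -12725.
All equal -12725, so all 5 points lie in one plane.

Yes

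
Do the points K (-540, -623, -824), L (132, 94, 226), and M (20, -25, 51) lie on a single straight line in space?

KL = (672, 717, 1050), KM = (560, 598, 875).
Comparing components 2 and 3: (717)(875) − (1050)(598) = -525 ≠ 0, so KL and KM are not parallel and the points are not collinear.

No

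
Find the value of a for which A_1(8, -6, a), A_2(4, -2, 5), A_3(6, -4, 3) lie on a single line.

1

Collinearity requires A_1A_2 × A_1A_3 = 0; each component is linear in a.
The x-component gives (-2)a + (2) = 0, so a = 1.
The remaining components then also vanish.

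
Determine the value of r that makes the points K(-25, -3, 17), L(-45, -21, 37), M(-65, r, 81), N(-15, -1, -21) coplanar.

Normal to plane KLN: n = (644, -560, 140); plane equation n·P = -12040.
Requiring n·M = -12040: (-560)r + (-30520) = -12040.
So r = -33.

-33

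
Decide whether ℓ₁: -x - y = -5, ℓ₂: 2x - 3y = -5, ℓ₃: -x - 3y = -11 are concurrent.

Yes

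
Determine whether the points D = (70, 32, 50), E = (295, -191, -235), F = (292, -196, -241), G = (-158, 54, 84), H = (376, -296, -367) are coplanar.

The plane through D, E, F has normal n = DE × DF = (-87, 2205, -1794) and equation n·P = -25230.
Checking the remaining points: n·G = -17880, n·H = -26994.
Since n·G = -17880 ≠ -25230, G is off the plane and the points are not all coplanar.

No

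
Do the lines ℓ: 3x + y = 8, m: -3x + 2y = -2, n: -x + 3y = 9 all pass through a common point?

Intersecting ℓ and m: solving the 2×2 system gives (x, y) = (2, 2).
Substitute into n: (-1)(2) + (3)(2) = 4.
But n requires 9 ≠ 4, so the three lines have no common point.

No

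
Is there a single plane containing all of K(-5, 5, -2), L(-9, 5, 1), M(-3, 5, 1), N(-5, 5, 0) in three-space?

Yes

A normal to the plane through K, L, M is n = KL × KM = (0, 18, 0).
The plane has equation n·P = 90. For N: n·N = 90.
Equal, so N lies in the plane and all four are coplanar.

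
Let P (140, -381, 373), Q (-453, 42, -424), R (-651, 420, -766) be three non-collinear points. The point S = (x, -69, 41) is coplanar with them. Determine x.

-68

The plane through P, Q, R has equation 156600x − 45000y − 140400z = -13300200.
Substituting S: (156600)x + (-2651400) = -13300200, so x = -68.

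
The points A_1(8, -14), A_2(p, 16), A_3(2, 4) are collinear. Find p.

-2

Collinearity: (A_2 − A_1) must be parallel to (A_3 − A_1) = (-6, 18).
Cross-multiplying the components: (p − 8)·(18) = (30)·(-6).
Solving gives p = -2.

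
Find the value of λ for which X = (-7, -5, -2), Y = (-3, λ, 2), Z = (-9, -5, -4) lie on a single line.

-5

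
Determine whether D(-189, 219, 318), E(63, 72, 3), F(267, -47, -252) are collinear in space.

Yes

DE = (252, -147, -315), DF = (456, -266, -570).
Each component of DF is 38/21 times the corresponding component of DE, so DF = 38/21·DE and the points are collinear.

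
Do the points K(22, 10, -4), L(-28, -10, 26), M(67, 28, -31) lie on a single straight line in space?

KL = (-50, -20, 30), KM = (45, 18, -27).
Each component of KM is -9/10 times the corresponding component of KL, so KM = -9/10·KL and the points are collinear.

Yes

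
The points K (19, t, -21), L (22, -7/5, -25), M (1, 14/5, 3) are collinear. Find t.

Collinearity requires KL × KM = 0; each component is linear in t.
The x-component gives (-28)t + (-112/5) = 0, so t = -4/5.
The remaining components then also vanish.

-4/5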